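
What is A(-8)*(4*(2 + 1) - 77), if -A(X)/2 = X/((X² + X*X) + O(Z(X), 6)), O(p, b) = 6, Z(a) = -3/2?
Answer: -520/67 ≈ -7.7612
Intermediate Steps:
Z(a) = -3/2 (Z(a) = -3*½ = -3/2)
A(X) = -2*X/(6 + 2*X²) (A(X) = -2*X/((X² + X*X) + 6) = -2*X/((X² + X²) + 6) = -2*X/(2*X² + 6) = -2*X/(6 + 2*X²))
A(-8)*(4*(2 + 1) - 77) = (-1*(-8)/(3 + (-8)²))*(4*(2 + 1) - 77) = (-1*(-8)/(3 + 64))*(4*3 - 77) = (-1*(-8)/67)*(12 - 77) = -1*(-8)*1/67*(-65) = (8/67)*(-65) = -520/67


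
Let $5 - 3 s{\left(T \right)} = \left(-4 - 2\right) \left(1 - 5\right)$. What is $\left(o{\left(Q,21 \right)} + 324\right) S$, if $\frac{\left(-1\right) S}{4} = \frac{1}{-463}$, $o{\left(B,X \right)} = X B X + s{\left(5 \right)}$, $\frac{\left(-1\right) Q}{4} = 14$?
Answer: $- \frac{292540}{1389} \approx -210.61$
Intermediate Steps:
$Q = -56$ ($Q = \left(-4\right) 14 = -56$)
$s{\left(T \right)} = - \frac{19}{3}$ ($s{\left(T \right)} = \frac{5}{3} - \frac{\left(-4 - 2\right) \left(1 - 5\right)}{3} = \frac{5}{3} - \frac{\left(-6\right) \left(-4\right)}{3} = \frac{5}{3} - 8 = - \frac{19}{3}$)
$o{\left(B,X \right)} = - \frac{19}{3} + B X^{2}$ ($o{\left(B,X \right)} = X B X - \frac{19}{3} = B X X - \frac{19}{3} = B X^{2} - \frac{19}{3} = - \frac{19}{3} + B X^{2}$)
$S = \frac{4}{463}$ ($S = - \frac{4}{-463} = \left(-4\right) \left(- \frac{1}{463}\right) = \frac{4}{463} \approx 0.0086393$)
$\left(o{\left(Q,21 \right)} + 324\right) S = \left(\left(- \frac{19}{3} - 56 \cdot 21^{2}\right) + 324\right) \frac{4}{463} = \left(\left(- \frac{19}{3} - 24696\right) + 324\right) \frac{4}{463} = \left(- \frac{74107}{3} + 324\right) \frac{4}{463} = \left(- \frac{73135}{3}\right) \frac{4}{463} = - \frac{292540}{1389}$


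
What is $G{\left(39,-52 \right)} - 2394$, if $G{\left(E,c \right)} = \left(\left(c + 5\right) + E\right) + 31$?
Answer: $-2371$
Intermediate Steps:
$G{\left(E,c \right)} = 36 + E + c$ ($G{\left(E,c \right)} = \left(\left(5 + c\right) + E\right) + 31 = \left(5 + E + c\right) + 31 = 36 + E + c$)
$G{\left(39,-52 \right)} - 2394 = \left(36 + 39 - 52\right) - 2394 = 23 - 2394 = -2371$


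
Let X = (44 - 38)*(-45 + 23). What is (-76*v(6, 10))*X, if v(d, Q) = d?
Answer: 60192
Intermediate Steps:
X = -132 (X = 6*(-22) = -132)
(-76*v(6, 10))*X = -76*6*(-132) = -456*(-132) = 60192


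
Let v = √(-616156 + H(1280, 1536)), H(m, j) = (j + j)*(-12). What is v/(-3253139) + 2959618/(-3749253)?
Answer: -2959618/3749253 - 2*I*√163255/3253139 ≈ -0.78939 - 0.00024841*I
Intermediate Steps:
H(m, j) = -24*j (H(m, j) = (2*j)*(-12) = -24*j)
v = 2*I*√163255 (v = √(-616156 - 24*1536) = √(-616156 - 36864) = √(-653020) = 2*I*√163255 ≈ 808.1*I)
v/(-3253139) + 2959618/(-3749253) = (2*I*√163255)/(-3253139) + 2959618/(-3749253) = (2*I*√163255)*(-1/3253139) + 2959618*(-1/3749253) = -2*I*√163255/3253139 - 2959618/3749253 = -2959618/3749253 - 2*I*√163255/3253139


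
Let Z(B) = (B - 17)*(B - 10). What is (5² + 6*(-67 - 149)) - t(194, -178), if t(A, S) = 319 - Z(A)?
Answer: 30978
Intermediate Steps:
Z(B) = (-17 + B)*(-10 + B)
t(A, S) = 149 - A² + 27*A (t(A, S) = 319 - (170 + A² - 27*A) = 319 + (-170 - A² + 27*A) = 149 - A² + 27*A)
(5² + 6*(-67 - 149)) - t(194, -178) = (5² + 6*(-67 - 149)) - (149 - 1*194² + 27*194) = (25 + 6*(-216)) - (149 - 1*37636 + 5238) = (25 - 1296) - (149 - 37636 + 5238) = -1271 - 1*(-32249) = -1271 + 32249 = 30978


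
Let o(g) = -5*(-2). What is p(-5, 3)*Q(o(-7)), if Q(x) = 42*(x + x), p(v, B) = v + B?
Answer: -1680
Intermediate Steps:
o(g) = 10
p(v, B) = B + v
Q(x) = 84*x (Q(x) = 42*(2*x) = 84*x)
p(-5, 3)*Q(o(-7)) = (3 - 5)*(84*10) = -2*840 = -1680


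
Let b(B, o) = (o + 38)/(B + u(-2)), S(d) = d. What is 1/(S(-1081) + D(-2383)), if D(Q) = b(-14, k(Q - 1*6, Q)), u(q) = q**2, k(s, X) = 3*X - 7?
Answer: -5/1846 ≈ -0.0027086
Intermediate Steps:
k(s, X) = -7 + 3*X
b(B, o) = (38 + o)/(4 + B) (b(B, o) = (o + 38)/(B + (-2)**2) = (38 + o)/(B + 4) = (38 + o)/(4 + B))
D(Q) = -31/10 - 3*Q/10 (D(Q) = (38 + (-7 + 3*Q))/(4 - 14) = (31 + 3*Q)/(-10) = -(31 + 3*Q)/10 = -31/10 - 3*Q/10)
1/(S(-1081) + D(-2383)) = 1/(-1081 + (-31/10 - 3/10*(-2383))) = 1/(-1081 + (-31/10 + 7149/10)) = 1/(-1081 + 3559/5) = 1/(-1846/5) = -5/1846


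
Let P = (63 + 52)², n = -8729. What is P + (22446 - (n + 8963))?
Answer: 35437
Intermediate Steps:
P = 13225 (P = 115² = 13225)
P + (22446 - (n + 8963)) = 13225 + (22446 - (-8729 + 8963)) = 13225 + (22446 - 1*234) = 13225 + (22446 - 234) = 13225 + 22212 = 35437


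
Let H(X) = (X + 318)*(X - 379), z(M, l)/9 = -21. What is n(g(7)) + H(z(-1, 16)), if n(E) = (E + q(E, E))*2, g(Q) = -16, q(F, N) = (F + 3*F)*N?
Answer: -71256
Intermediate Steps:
z(M, l) = -189 (z(M, l) = 9*(-21) = -189)
q(F, N) = 4*F*N (q(F, N) = (4*F)*N = 4*F*N)
H(X) = (-379 + X)*(318 + X) (H(X) = (318 + X)*(-379 + X) = (-379 + X)*(318 + X))
n(E) = 2*E + 8*E² (n(E) = (E + 4*E*E)*2 = (E + 4*E²)*2 = 2*E + 8*E²)
n(g(7)) + H(z(-1, 16)) = 2*(-16)*(1 + 4*(-16)) + (-120522 + (-189)² - 61*(-189)) = 2*(-16)*(1 - 64) + (-120522 + 35721 + 11529) = 2*(-16)*(-63) - 73272 = 2016 - 73272 = -71256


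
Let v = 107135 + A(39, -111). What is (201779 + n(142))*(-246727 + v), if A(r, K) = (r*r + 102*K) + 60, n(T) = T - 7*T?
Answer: -30005031691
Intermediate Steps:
n(T) = -6*T
A(r, K) = 60 + r² + 102*K (A(r, K) = (r² + 102*K) + 60 = 60 + r² + 102*K)
v = 97394 (v = 107135 + (60 + 39² + 102*(-111)) = 107135 + (60 + 1521 - 11322) = 107135 - 9741 = 97394)
(201779 + n(142))*(-246727 + v) = (201779 - 6*142)*(-246727 + 97394) = (201779 - 852)*(-149333) = 200927*(-149333) = -30005031691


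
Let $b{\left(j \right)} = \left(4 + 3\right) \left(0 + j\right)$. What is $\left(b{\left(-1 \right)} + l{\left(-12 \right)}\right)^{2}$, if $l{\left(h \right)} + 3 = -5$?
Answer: $225$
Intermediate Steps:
$l{\left(h \right)} = -8$ ($l{\left(h \right)} = -3 - 5 = -8$)
$b{\left(j \right)} = 7 j$
$\left(b{\left(-1 \right)} + l{\left(-12 \right)}\right)^{2} = \left(7 \left(-1\right) - 8\right)^{2} = \left(-7 - 8\right)^{2} = \left(-15\right)^{2} = 225$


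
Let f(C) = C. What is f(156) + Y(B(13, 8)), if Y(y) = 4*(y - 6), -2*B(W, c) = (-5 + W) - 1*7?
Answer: 130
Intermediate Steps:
B(W, c) = 6 - W/2 (B(W, c) = -((-5 + W) - 1*7)/2 = -((-5 + W) - 7)/2 = -(-12 + W)/2 = 6 - W/2)
Y(y) = -24 + 4*y (Y(y) = 4*(-6 + y) = -24 + 4*y)
f(156) + Y(B(13, 8)) = 156 + (-24 + 4*(6 - ½*13)) = 156 + (-24 + 4*(6 - 13/2)) = 156 + (-24 + 4*(-½)) = 156 + (-24 - 2) = 156 - 26 = 130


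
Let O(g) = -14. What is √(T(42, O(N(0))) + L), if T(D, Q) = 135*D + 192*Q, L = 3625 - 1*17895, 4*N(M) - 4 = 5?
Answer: 2*I*√2822 ≈ 106.24*I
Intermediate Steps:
N(M) = 9/4 (N(M) = 1 + (¼)*5 = 1 + 5/4 = 9/4)
L = -14270 (L = 3625 - 17895 = -14270)
√(T(42, O(N(0))) + L) = √((135*42 + 192*(-14)) - 14270) = √((5670 - 2688) - 14270) = √(2982 - 14270) = √(-11288) = 2*I*√2822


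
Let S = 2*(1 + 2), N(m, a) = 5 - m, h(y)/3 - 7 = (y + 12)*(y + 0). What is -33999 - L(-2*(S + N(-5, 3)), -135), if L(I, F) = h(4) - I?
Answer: -34244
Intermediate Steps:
h(y) = 21 + 3*y*(12 + y) (h(y) = 21 + 3*((y + 12)*(y + 0)) = 21 + 3*((12 + y)*y) = 21 + 3*(y*(12 + y)) = 21 + 3*y*(12 + y))
S = 6 (S = 2*3 = 6)
L(I, F) = 213 - I (L(I, F) = (21 + 3*4**2 + 36*4) - I = (21 + 3*16 + 144) - I = (21 + 48 + 144) - I = 213 - I)
-33999 - L(-2*(S + N(-5, 3)), -135) = -33999 - (213 - (-2)*(6 + (5 - 1*(-5)))) = -33999 - (213 - (-2)*(6 + (5 + 5))) = -33999 - (213 - (-2)*(6 + 10)) = -33999 - (213 - (-2)*16) = -33999 - (213 - 1*(-32)) = -33999 - (213 + 32) = -33999 - 1*245 = -33999 - 245 = -34244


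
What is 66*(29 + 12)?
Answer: 2706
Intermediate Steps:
66*(29 + 12) = 66*41 = 2706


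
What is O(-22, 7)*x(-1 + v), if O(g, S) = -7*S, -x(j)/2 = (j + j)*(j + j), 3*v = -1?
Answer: 6272/9 ≈ 696.89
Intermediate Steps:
v = -⅓ (v = (⅓)*(-1) = -⅓ ≈ -0.33333)
x(j) = -8*j² (x(j) = -2*(j + j)*(j + j) = -2*2*j*2*j = -8*j²)
O(-22, 7)*x(-1 + v) = (-7*7)*(-8*(-1 - ⅓)²) = -(-392)*(-4/3)² = -(-392)*16/9 = -49*(-128/9) = 6272/9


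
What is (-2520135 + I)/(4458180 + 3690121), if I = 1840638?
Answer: -97071/1164043 ≈ -0.083391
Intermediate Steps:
(-2520135 + I)/(4458180 + 3690121) = (-2520135 + 1840638)/(4458180 + 3690121) = -679497/8148301 = -679497*1/8148301 = -97071/1164043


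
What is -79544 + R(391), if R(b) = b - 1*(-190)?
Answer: -78963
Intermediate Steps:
R(b) = 190 + b (R(b) = b + 190 = 190 + b)
-79544 + R(391) = -79544 + (190 + 391) = -79544 + 581 = -78963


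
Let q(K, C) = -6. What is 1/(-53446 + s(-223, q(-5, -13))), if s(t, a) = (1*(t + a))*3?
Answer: -1/54133 ≈ -1.8473e-5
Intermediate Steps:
s(t, a) = 3*a + 3*t (s(t, a) = (1*(a + t))*3 = (a + t)*3 = 3*a + 3*t)
1/(-53446 + s(-223, q(-5, -13))) = 1/(-53446 + (3*(-6) + 3*(-223))) = 1/(-53446 + (-18 - 669)) = 1/(-53446 - 687) = 1/(-54133) = -1/54133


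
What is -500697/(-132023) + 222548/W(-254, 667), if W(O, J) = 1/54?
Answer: 1586599049313/132023 ≈ 1.2018e+7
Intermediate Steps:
W(O, J) = 1/54
-500697/(-132023) + 222548/W(-254, 667) = -500697/(-132023) + 222548/(1/54) = -500697*(-1/132023) + 222548*54 = 500697/132023 + 12017592 = 1586599049313/132023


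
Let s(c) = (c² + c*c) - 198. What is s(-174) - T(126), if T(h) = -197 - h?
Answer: 60677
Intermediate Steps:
s(c) = -198 + 2*c² (s(c) = (c² + c²) - 198 = 2*c² - 198 = -198 + 2*c²)
s(-174) - T(126) = (-198 + 2*(-174)²) - (-197 - 1*126) = (-198 + 2*30276) - (-197 - 126) = (-198 + 60552) - 1*(-323) = 60354 + 323 = 60677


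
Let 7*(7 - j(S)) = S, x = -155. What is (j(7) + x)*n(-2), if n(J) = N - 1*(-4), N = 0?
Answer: -596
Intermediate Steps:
j(S) = 7 - S/7
n(J) = 4 (n(J) = 0 - 1*(-4) = 0 + 4 = 4)
(j(7) + x)*n(-2) = ((7 - 1/7*7) - 155)*4 = ((7 - 1) - 155)*4 = (6 - 155)*4 = -149*4 = -596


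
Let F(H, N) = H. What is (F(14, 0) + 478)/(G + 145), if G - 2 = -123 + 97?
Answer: 492/121 ≈ 4.0661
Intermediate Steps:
G = -24 (G = 2 + (-123 + 97) = 2 - 26 = -24)
(F(14, 0) + 478)/(G + 145) = (14 + 478)/(-24 + 145) = 492/121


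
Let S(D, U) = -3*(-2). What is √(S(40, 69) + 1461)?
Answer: 3*√163 ≈ 38.301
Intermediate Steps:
S(D, U) = 6
√(S(40, 69) + 1461) = √(6 + 1461) = √1467 = 3*√163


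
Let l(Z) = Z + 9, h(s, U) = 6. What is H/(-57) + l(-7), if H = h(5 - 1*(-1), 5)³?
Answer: -34/19 ≈ -1.7895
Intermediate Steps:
l(Z) = 9 + Z
H = 216 (H = 6³ = 216)
H/(-57) + l(-7) = 216/(-57) + (9 - 7) = -1/57*216 + 2 = -72/19 + 2 = -34/19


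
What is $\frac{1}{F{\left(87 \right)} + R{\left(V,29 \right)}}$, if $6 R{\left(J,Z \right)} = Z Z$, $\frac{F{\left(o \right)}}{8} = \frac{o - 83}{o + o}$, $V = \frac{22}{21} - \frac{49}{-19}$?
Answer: $\frac{174}{24421} \approx 0.007125$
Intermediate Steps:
$V = \frac{1447}{399}$ ($V = 22 \cdot \frac{1}{21} - - \frac{49}{19} = \frac{22}{21} + \frac{49}{19} = \frac{1447}{399} \approx 3.6266$)
$F{\left(o \right)} = \frac{4 \left(-83 + o\right)}{o}$ ($F{\left(o \right)} = 8 \frac{o - 83}{o + o} = 8 \frac{-83 + o}{2 o} = \frac{4 \left(-83 + o\right)}{o}$)
$R{\left(J,Z \right)} = \frac{Z^{2}}{6}$ ($R{\left(J,Z \right)} = \frac{Z Z}{6} = \frac{Z^{2}}{6}$)
$\frac{1}{F{\left(87 \right)} + R{\left(V,29 \right)}} = \frac{1}{\left(4 - \frac{332}{87}\right) + \frac{29^{2}}{6}} = \frac{1}{\left(4 - \frac{332}{87}\right) + \frac{1}{6} \cdot 841} = \frac{1}{\left(4 - \frac{332}{87}\right) + \frac{841}{6}} = \frac{1}{\frac{16}{87} + \frac{841}{6}} = \frac{1}{\frac{24421}{174}} = \frac{174}{24421}$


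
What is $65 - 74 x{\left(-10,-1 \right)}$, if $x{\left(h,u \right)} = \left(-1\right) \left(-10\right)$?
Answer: $-675$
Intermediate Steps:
$x{\left(h,u \right)} = 10$
$65 - 74 x{\left(-10,-1 \right)} = 65 - 740 = -675$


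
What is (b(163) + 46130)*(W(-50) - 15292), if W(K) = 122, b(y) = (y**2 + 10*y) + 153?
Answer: -1129891940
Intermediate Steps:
b(y) = 153 + y**2 + 10*y
(b(163) + 46130)*(W(-50) - 15292) = ((153 + 163**2 + 10*163) + 46130)*(122 - 15292) = ((153 + 26569 + 1630) + 46130)*(-15170) = (28352 + 46130)*(-15170) = 74482*(-15170) = -1129891940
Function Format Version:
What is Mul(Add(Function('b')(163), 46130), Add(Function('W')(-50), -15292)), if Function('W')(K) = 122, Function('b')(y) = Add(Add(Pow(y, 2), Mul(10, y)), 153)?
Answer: -1129891940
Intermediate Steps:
Function('b')(y) = Add(153, Pow(y, 2), Mul(10, y))
Mul(Add(Function('b')(163), 46130), Add(Function('W')(-50), -15292)) = Mul(Add(Add(153, Pow(163, 2), Mul(10, 163)), 46130), Add(122, -15292)) = Mul(Add(Add(153, 26569, 1630), 46130), -15170) = Mul(Add(28352, 46130), -15170) = Mul(74482, -15170) = -1129891940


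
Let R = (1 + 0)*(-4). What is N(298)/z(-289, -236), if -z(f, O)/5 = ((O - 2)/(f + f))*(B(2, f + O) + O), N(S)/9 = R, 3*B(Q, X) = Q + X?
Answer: -1836/43085 ≈ -0.042613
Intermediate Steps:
B(Q, X) = Q/3 + X/3 (B(Q, X) = (Q + X)/3 = Q/3 + X/3)
R = -4 (R = 1*(-4) = -4)
N(S) = -36 (N(S) = 9*(-4) = -36)
z(f, O) = -5*(-2 + O)*(⅔ + f/3 + 4*O/3)/(2*f) (z(f, O) = -5*(O - 2)/(f + f)*(((⅓)*2 + (f + O)/3) + O) = -5*(-2 + O)/((2*f))*((⅔ + (O + f)/3) + O) = -5*(-2 + O)*(1/(2*f))*((⅔ + (O/3 + f/3)) + O) = -5*(-2 + O)/(2*f)*((⅔ + O/3 + f/3) + O) = -5*(-2 + O)/(2*f)*(⅔ + f/3 + 4*O/3) = -5*(-2 + O)*(⅔ + f/3 + 4*O/3)/(2*f))
N(298)/z(-289, -236) = -36*(-1734/(5*(4 - 4*(-236)² + 2*(-289) + 6*(-236) - 1*(-236)*(-289)))) = -36*(-1734/(5*(4 - 4*55696 - 578 - 1416 - 68204))) = -36*(-1734/(5*(4 - 222784 - 578 - 1416 - 68204))) = -36/((⅚)*(-1/289)*(-292978)) = -36/43085/51 = -36*51/43085 = -1836/43085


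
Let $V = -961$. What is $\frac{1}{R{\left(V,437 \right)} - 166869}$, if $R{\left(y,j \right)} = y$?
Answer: $- \frac{1}{167830} \approx -5.9584 \cdot 10^{-6}$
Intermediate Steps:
$\frac{1}{R{\left(V,437 \right)} - 166869} = \frac{1}{-961 - 166869} = \frac{1}{-167830} = - \frac{1}{167830}$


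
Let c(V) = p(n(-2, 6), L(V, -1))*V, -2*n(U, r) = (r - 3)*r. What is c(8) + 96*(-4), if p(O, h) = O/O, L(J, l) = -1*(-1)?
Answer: -376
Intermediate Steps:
L(J, l) = 1
n(U, r) = -r*(-3 + r)/2 (n(U, r) = -(r - 3)*r/2 = -(-3 + r)*r/2 = -r*(-3 + r)/2)
p(O, h) = 1
c(V) = V (c(V) = 1*V = V)
c(8) + 96*(-4) = 8 + 96*(-4) = 8 - 384 = -376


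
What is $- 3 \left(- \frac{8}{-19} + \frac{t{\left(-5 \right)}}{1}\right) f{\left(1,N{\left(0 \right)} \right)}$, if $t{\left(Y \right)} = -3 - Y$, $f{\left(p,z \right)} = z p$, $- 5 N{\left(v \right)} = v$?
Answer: $0$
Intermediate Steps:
$N{\left(v \right)} = - \frac{v}{5}$
$f{\left(p,z \right)} = p z$
$- 3 \left(- \frac{8}{-19} + \frac{t{\left(-5 \right)}}{1}\right) f{\left(1,N{\left(0 \right)} \right)} = - 3 \left(- \frac{8}{-19} + \frac{-3 - -5}{1}\right) 1 \left(\left(- \frac{1}{5}\right) 0\right) = - 3 \left(\left(-8\right) \left(- \frac{1}{19}\right) + \left(-3 + 5\right) 1\right) 1 \cdot 0 = - 3 \left(\frac{8}{19} + 2 \cdot 1\right) 0 = - 3 \left(\frac{8}{19} + 2\right) 0 = \left(-3\right) \frac{46}{19} \cdot 0 = \left(- \frac{138}{19}\right) 0 = 0$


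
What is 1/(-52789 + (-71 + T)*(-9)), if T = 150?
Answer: -1/53500 ≈ -1.8692e-5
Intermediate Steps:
1/(-52789 + (-71 + T)*(-9)) = 1/(-52789 + (-71 + 150)*(-9)) = 1/(-52789 + 79*(-9)) = 1/(-52789 - 711) = 1/(-53500) = -1/53500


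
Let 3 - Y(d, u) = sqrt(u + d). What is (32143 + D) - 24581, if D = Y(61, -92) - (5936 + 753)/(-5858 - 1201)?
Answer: 53408024/7059 - I*sqrt(31) ≈ 7565.9 - 5.5678*I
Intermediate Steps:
Y(d, u) = 3 - sqrt(d + u) (Y(d, u) = 3 - sqrt(u + d) = 3 - sqrt(d + u))
D = 27866/7059 - I*sqrt(31) (D = (3 - sqrt(61 - 92)) - (5936 + 753)/(-5858 - 1201) = (3 - sqrt(-31)) - 6689/(-7059) = (3 - I*sqrt(31)) - 6689*(-1)/7059 = (3 - I*sqrt(31)) - 1*(-6689/7059) = (3 - I*sqrt(31)) + 6689/7059 = 27866/7059 - I*sqrt(31) ≈ 3.9476 - 5.5678*I)
(32143 + D) - 24581 = (32143 + (27866/7059 - I*sqrt(31))) - 24581 = (226925303/7059 - I*sqrt(31)) - 24581 = 53408024/7059 - I*sqrt(31)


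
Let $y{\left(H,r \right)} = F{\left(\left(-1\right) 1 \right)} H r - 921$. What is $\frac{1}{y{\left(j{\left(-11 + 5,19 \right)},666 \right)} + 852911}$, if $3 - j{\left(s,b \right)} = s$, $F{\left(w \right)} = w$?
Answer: $\frac{1}{845996} \approx 1.182 \cdot 10^{-6}$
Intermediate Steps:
$j{\left(s,b \right)} = 3 - s$
$y{\left(H,r \right)} = -921 - H r$ ($y{\left(H,r \right)} = \left(-1\right) 1 H r - 921 = - H r - 921 = -921 - H r$)
$\frac{1}{y{\left(j{\left(-11 + 5,19 \right)},666 \right)} + 852911} = \frac{1}{\left(-921 - \left(3 - \left(-11 + 5\right)\right) 666\right) + 852911} = \frac{1}{\left(-921 - \left(3 - -6\right) 666\right) + 852911} = \frac{1}{\left(-921 - \left(3 + 6\right) 666\right) + 852911} = \frac{1}{\left(-921 - 9 \cdot 666\right) + 852911} = \frac{1}{\left(-921 - 5994\right) + 852911} = \frac{1}{-6915 + 852911} = \frac{1}{845996}$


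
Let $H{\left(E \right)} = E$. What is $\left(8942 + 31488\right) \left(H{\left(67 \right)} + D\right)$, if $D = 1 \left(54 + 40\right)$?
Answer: $6509230$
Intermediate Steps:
$D = 94$ ($D = 1 \cdot 94 = 94$)
$\left(8942 + 31488\right) \left(H{\left(67 \right)} + D\right) = \left(8942 + 31488\right) \left(67 + 94\right) = 40430 \cdot 161 = 6509230$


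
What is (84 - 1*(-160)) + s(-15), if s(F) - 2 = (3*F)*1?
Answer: 201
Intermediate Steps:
s(F) = 2 + 3*F (s(F) = 2 + (3*F)*1 = 2 + 3*F)
(84 - 1*(-160)) + s(-15) = (84 - 1*(-160)) + (2 + 3*(-15)) = (84 + 160) + (2 - 45) = 244 - 43 = 201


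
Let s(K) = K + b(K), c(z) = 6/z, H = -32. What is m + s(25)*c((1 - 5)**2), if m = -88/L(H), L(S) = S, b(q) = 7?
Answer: 59/4 ≈ 14.750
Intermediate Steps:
m = 11/4 (m = -88/(-32) = -88*(-1/32) = 11/4 ≈ 2.7500)
s(K) = 7 + K (s(K) = K + 7 = 7 + K)
m + s(25)*c((1 - 5)**2) = 11/4 + (7 + 25)*(6/((1 - 5)**2)) = 11/4 + 32*(6/((-4)**2)) = 11/4 + 32*(6/16) = 11/4 + 32*(6*(1/16)) = 11/4 + 32*(3/8) = 11/4 + 12 = 59/4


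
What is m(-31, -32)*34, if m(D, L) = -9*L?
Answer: 9792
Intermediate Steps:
m(-31, -32)*34 = -9*(-32)*34 = 288*34 = 9792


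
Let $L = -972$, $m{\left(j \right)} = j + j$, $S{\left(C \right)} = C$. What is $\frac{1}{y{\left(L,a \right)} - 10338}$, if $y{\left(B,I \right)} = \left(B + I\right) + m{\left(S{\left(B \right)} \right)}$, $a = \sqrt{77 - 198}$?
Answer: $- \frac{13254}{175668637} - \frac{11 i}{175668637} \approx -7.5449 \cdot 10^{-5} - 6.2618 \cdot 10^{-8} i$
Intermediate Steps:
$a = 11 i$ ($a = \sqrt{-121} = 11 i \approx 11.0 i$)
$m{\left(j \right)} = 2 j$
$y{\left(B,I \right)} = I + 3 B$ ($y{\left(B,I \right)} = \left(B + I\right) + 2 B = I + 3 B$)
$\frac{1}{y{\left(L,a \right)} - 10338} = \frac{1}{\left(11 i + 3 \left(-972\right)\right) - 10338} = \frac{1}{\left(11 i - 2916\right) - 10338} = \frac{1}{\left(-2916 + 11 i\right) - 10338} = \frac{1}{-13254 + 11 i} = \frac{-13254 - 11 i}{175668637}$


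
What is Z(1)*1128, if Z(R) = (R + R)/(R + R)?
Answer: 1128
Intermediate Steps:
Z(R) = 1 (Z(R) = (2*R)/((2*R)) = (2*R)*(1/(2*R)) = 1)
Z(1)*1128 = 1*1128 = 1128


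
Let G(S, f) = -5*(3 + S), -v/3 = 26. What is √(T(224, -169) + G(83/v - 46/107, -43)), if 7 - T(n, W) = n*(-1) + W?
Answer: √27337782030/8346 ≈ 19.811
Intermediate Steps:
v = -78 (v = -3*26 = -78)
T(n, W) = 7 + n - W (T(n, W) = 7 - (n*(-1) + W) = 7 - (-n + W) = 7 - (W - n) = 7 + (n - W) = 7 + n - W)
G(S, f) = -15 - 5*S
√(T(224, -169) + G(83/v - 46/107, -43)) = √((7 + 224 - 1*(-169)) + (-15 - 5*(83/(-78) - 46/107))) = √((7 + 224 + 169) + (-15 - 5*(83*(-1/78) - 46*1/107))) = √(400 + (-15 - 5*(-83/78 - 46/107))) = √(400 + (-15 - 5*(-12469/8346))) = √(400 + (-15 + 62345/8346)) = √(400 - 62845/8346) = √(3275555/8346) = √27337782030/8346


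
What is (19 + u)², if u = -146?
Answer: 16129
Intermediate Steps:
(19 + u)² = (19 - 146)² = (-127)² = 16129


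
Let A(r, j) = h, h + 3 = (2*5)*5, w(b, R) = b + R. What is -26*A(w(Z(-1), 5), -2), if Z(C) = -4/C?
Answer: -1222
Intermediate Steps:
w(b, R) = R + b
h = 47 (h = -3 + (2*5)*5 = -3 + 10*5 = -3 + 50 = 47)
A(r, j) = 47
-26*A(w(Z(-1), 5), -2) = -26*47 = -1222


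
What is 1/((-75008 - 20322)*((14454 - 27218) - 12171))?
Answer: 1/2377053550 ≈ 4.2069e-10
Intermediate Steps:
1/((-75008 - 20322)*((14454 - 27218) - 12171)) = 1/((-95330)*(-12764 - 12171)) = -1/95330/(-24935) = -1/95330*(-1/24935) = 1/2377053550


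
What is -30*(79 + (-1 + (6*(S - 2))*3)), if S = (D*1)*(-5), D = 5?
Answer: 12240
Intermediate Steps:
S = -25 (S = (5*1)*(-5) = 5*(-5) = -25)
-30*(79 + (-1 + (6*(S - 2))*3)) = -30*(79 + (-1 + (6*(-25 - 2))*3)) = -30*(79 + (-1 + (6*(-27))*3)) = -30*(79 + (-1 - 162*3)) = -30*(79 + (-1 - 486)) = -30*(79 - 487) = -30*(-408) = 12240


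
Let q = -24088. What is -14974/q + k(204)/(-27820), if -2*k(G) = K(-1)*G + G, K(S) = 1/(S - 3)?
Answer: 104604853/167532040 ≈ 0.62439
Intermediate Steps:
K(S) = 1/(-3 + S)
k(G) = -3*G/8 (k(G) = -(G/(-3 - 1) + G)/2 = -(G/(-4) + G)/2 = -(-G/4 + G)/2 = -3*G/8)
-14974/q + k(204)/(-27820) = -14974/(-24088) - 3/8*204/(-27820) = -14974*(-1/24088) - 153/2*(-1/27820) = 7487/12044 + 153/55640 = 104604853/167532040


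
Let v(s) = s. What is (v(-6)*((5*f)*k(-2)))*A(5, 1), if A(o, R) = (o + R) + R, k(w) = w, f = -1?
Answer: -420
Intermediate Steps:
A(o, R) = o + 2*R (A(o, R) = (R + o) + R = o + 2*R)
(v(-6)*((5*f)*k(-2)))*A(5, 1) = (-6*5*(-1)*(-2))*(5 + 2*1) = (-(-30)*(-2))*(5 + 2) = -6*10*7 = -60*7 = -420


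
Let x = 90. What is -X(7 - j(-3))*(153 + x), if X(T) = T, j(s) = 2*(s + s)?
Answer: -4617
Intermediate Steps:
j(s) = 4*s (j(s) = 2*(2*s) = 4*s)
-X(7 - j(-3))*(153 + x) = -(7 - 4*(-3))*(153 + 90) = -(7 - 1*(-12))*243 = -(7 + 12)*243 = -19*243 = -1*4617 = -4617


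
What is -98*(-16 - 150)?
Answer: 16268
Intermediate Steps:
-98*(-16 - 150) = -98*(-166) = 16268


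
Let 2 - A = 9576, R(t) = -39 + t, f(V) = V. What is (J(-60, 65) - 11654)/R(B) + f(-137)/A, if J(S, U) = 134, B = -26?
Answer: 22060277/124462 ≈ 177.25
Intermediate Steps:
A = -9574 (A = 2 - 1*9576 = 2 - 9576 = -9574)
(J(-60, 65) - 11654)/R(B) + f(-137)/A = (134 - 11654)/(-39 - 26) - 137/(-9574) = -11520/(-65) - 137*(-1/9574) = -11520*(-1/65) + 137/9574 = 2304/13 + 137/9574 = 22060277/124462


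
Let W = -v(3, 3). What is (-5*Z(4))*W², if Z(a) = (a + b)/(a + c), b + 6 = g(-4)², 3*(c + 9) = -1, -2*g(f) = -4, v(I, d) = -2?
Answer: 15/2 ≈ 7.5000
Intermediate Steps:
g(f) = 2 (g(f) = -½*(-4) = 2)
W = 2 (W = -1*(-2) = 2)
c = -28/3 (c = -9 + (⅓)*(-1) = -9 - ⅓ = -28/3 ≈ -9.3333)
b = -2 (b = -6 + 2² = -6 + 4 = -2)
Z(a) = (-2 + a)/(-28/3 + a) (Z(a) = (a - 2)/(a - 28/3) = (-2 + a)/(-28/3 + a))
(-5*Z(4))*W² = -15*(-2 + 4)/(-28 + 3*4)*2² = -15*2/(-28 + 12)*4 = -15*2/(-16)*4 = -15*(-1)*2/16*4 = -5*(-3/8)*4 = (15/8)*4 = 15/2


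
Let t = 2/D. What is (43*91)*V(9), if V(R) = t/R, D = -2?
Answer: -3913/9 ≈ -434.78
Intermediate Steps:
t = -1 (t = 2/(-2) = 2*(-1/2) = -1)
V(R) = -1/R
(43*91)*V(9) = (43*91)*(-1/9) = 3913*(-1*1/9) = 3913*(-1/9) = -3913/9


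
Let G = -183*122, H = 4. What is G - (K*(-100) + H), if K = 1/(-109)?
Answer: -2434070/109 ≈ -22331.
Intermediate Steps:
K = -1/109 ≈ -0.0091743
G = -22326
G - (K*(-100) + H) = -22326 - (-1/109*(-100) + 4) = -22326 - (100/109 + 4) = -22326 - 1*536/109 = -22326 - 536/109 = -2434070/109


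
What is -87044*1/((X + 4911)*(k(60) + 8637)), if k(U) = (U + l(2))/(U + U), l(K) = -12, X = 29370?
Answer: -435220/1480493547 ≈ -0.00029397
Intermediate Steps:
k(U) = (-12 + U)/(2*U) (k(U) = (U - 12)/(U + U) = (-12 + U)/((2*U)) = (-12 + U)*(1/(2*U)) = (-12 + U)/(2*U))
-87044*1/((X + 4911)*(k(60) + 8637)) = -87044*1/((29370 + 4911)*((½)*(-12 + 60)/60 + 8637)) = -87044*1/(34281*((½)*(1/60)*48 + 8637)) = -87044*1/(34281*(⅖ + 8637)) = -87044/((43187/5)*34281) = -87044/1480493547/5 = -87044*5/1480493547 = -435220/1480493547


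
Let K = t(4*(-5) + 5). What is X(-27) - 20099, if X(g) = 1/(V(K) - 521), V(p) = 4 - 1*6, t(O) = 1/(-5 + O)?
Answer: -10511778/523 ≈ -20099.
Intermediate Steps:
K = -1/20 (K = 1/(-5 + (4*(-5) + 5)) = 1/(-5 + (-20 + 5)) = 1/(-5 - 15) = 1/(-20) = -1/20 ≈ -0.050000)
V(p) = -2 (V(p) = 4 - 6 = -2)
X(g) = -1/523 (X(g) = 1/(-2 - 521) = 1/(-523) = -1/523)
X(-27) - 20099 = -1/523 - 20099 = -10511778/523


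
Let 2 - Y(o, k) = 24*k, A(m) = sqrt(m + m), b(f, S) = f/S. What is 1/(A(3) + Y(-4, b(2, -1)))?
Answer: 25/1247 - sqrt(6)/2494 ≈ 0.019066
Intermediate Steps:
A(m) = sqrt(2)*sqrt(m) (A(m) = sqrt(2*m) = sqrt(2)*sqrt(m))
Y(o, k) = 2 - 24*k
1/(A(3) + Y(-4, b(2, -1))) = 1/(sqrt(2)*sqrt(3) + (2 - 48/(-1))) = 1/(sqrt(6) + (2 - 48*(-1))) = 1/(sqrt(6) + (2 - 24*(-2))) = 1/(sqrt(6) + (2 + 48)) = 1/(sqrt(6) + 50) = 1/(50 + sqrt(6))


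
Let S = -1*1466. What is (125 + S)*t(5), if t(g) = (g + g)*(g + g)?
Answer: -134100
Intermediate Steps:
S = -1466
t(g) = 4*g² (t(g) = (2*g)*(2*g) = 4*g²)
(125 + S)*t(5) = (125 - 1466)*(4*5²) = -5364*25 = -1341*100 = -134100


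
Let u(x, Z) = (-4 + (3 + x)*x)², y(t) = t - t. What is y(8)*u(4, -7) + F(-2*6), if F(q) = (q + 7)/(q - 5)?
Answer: 5/17 ≈ 0.29412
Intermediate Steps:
F(q) = (7 + q)/(-5 + q)
y(t) = 0
u(x, Z) = (-4 + x*(3 + x))²
y(8)*u(4, -7) + F(-2*6) = 0*(-4 + 4² + 3*4)² + (7 - 2*6)/(-5 - 2*6) = 0*(-4 + 16 + 12)² + (7 - 12)/(-5 - 12) = 0*24² - 5/(-17) = 0*576 - 1/17*(-5) = 0 + 5/17 = 5/17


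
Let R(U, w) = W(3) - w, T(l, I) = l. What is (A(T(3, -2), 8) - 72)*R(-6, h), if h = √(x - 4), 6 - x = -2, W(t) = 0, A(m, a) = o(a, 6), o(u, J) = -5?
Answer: 154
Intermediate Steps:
A(m, a) = -5
x = 8 (x = 6 - 1*(-2) = 6 + 2 = 8)
h = 2 (h = √(8 - 4) = √4 = 2)
R(U, w) = -w (R(U, w) = 0 - w = -w)
(A(T(3, -2), 8) - 72)*R(-6, h) = (-5 - 72)*(-1*2) = -77*(-2) = 154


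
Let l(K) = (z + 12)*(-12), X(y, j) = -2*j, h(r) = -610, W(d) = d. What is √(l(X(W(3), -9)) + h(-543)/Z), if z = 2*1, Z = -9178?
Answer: I*√3536499083/4589 ≈ 12.959*I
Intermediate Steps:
z = 2
l(K) = -168 (l(K) = (2 + 12)*(-12) = 14*(-12) = -168)
√(l(X(W(3), -9)) + h(-543)/Z) = √(-168 - 610/(-9178)) = √(-168 - 610*(-1/9178)) = √(-168 + 305/4589) = √(-770647/4589) = I*√3536499083/4589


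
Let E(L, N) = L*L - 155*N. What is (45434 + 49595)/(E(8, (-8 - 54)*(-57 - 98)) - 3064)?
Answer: -95029/1492550 ≈ -0.063669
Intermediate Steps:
E(L, N) = L² - 155*N
(45434 + 49595)/(E(8, (-8 - 54)*(-57 - 98)) - 3064) = (45434 + 49595)/((8² - 155*(-8 - 54)*(-57 - 98)) - 3064) = 95029/((64 - (-9610)*(-155)) - 3064) = 95029/((64 - 155*9610) - 3064) = 95029/((64 - 1489550) - 3064) = 95029/(-1489486 - 3064) = 95029/(-1492550) = 95029*(-1/1492550) = -95029/1492550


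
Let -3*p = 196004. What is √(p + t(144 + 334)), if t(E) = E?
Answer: I*√583710/3 ≈ 254.67*I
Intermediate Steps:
p = -196004/3 (p = -⅓*196004 = -196004/3 ≈ -65335.)
√(p + t(144 + 334)) = √(-196004/3 + (144 + 334)) = √(-196004/3 + 478) = √(-194570/3) = I*√583710/3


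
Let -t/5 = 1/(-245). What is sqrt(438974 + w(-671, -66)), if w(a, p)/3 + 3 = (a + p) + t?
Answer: sqrt(21400949)/7 ≈ 660.87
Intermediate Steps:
t = 1/49 (t = -5/(-245) = -5*(-1/245) = 1/49 ≈ 0.020408)
w(a, p) = -438/49 + 3*a + 3*p (w(a, p) = -9 + 3*((a + p) + 1/49) = -9 + 3*(1/49 + a + p) = -9 + (3/49 + 3*a + 3*p) = -438/49 + 3*a + 3*p)
sqrt(438974 + w(-671, -66)) = sqrt(438974 + (-438/49 + 3*(-671) + 3*(-66))) = sqrt(438974 + (-438/49 - 2013 - 198)) = sqrt(438974 - 108777/49) = sqrt(21400949/49) = sqrt(21400949)/7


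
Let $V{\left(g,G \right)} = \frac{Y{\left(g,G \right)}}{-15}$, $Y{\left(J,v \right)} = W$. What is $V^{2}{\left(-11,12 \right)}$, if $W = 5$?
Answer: $\frac{1}{9} \approx 0.11111$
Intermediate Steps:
$Y{\left(J,v \right)} = 5$
$V{\left(g,G \right)} = - \frac{1}{3}$ ($V{\left(g,G \right)} = \frac{5}{-15} = 5 \left(- \frac{1}{15}\right) = - \frac{1}{3}$)
$V^{2}{\left(-11,12 \right)} = \left(- \frac{1}{3}\right)^{2} = \frac{1}{9}$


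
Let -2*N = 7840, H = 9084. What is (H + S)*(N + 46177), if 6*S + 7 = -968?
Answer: 753991651/2 ≈ 3.7700e+8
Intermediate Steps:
S = -325/2 (S = -7/6 + (⅙)*(-968) = -7/6 - 484/3 = -325/2 ≈ -162.50)
N = -3920 (N = -½*7840 = -3920)
(H + S)*(N + 46177) = (9084 - 325/2)*(-3920 + 46177) = (17843/2)*42257 = 753991651/2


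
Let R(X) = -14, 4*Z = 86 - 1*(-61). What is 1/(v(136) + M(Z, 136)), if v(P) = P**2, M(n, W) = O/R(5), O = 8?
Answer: 7/129468 ≈ 5.4067e-5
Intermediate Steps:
Z = 147/4 (Z = (86 - 1*(-61))/4 = (86 + 61)/4 = (1/4)*147 = 147/4 ≈ 36.750)
M(n, W) = -4/7 (M(n, W) = 8/(-14) = 8*(-1/14) = -4/7)
1/(v(136) + M(Z, 136)) = 1/(136**2 - 4/7) = 1/(18496 - 4/7) = 1/(129468/7) = 7/129468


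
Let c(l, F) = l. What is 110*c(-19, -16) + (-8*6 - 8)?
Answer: -2146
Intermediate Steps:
110*c(-19, -16) + (-8*6 - 8) = 110*(-19) + (-8*6 - 8) = -2090 + (-48 - 8) = -2090 - 56 = -2146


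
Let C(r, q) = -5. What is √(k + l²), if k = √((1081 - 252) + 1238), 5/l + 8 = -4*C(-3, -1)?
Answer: √(25 + 144*√2067)/12 ≈ 6.7556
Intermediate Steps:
l = 5/12 (l = 5/(-8 - 4*(-5)) = 5/(-8 + 20) = 5/12 ≈ 0.41667)
k = √2067 (k = √(829 + 1238) = √2067 ≈ 45.464)
√(k + l²) = √(√2067 + (5/12)²) = √(√2067 + 25/144) = √(25/144 + √2067)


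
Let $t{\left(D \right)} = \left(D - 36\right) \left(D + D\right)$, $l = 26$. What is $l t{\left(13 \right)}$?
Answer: $-15548$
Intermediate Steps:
$t{\left(D \right)} = 2 D \left(-36 + D\right)$ ($t{\left(D \right)} = \left(-36 + D\right) 2 D = 2 D \left(-36 + D\right)$)
$l t{\left(13 \right)} = 26 \cdot 2 \cdot 13 \left(-36 + 13\right) = 26 \cdot 2 \cdot 13 \left(-23\right) = 26 \left(-598\right) = -15548$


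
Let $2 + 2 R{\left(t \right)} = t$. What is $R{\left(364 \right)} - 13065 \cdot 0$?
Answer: $181$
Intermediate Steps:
$R{\left(t \right)} = -1 + \frac{t}{2}$
$R{\left(364 \right)} - 13065 \cdot 0 = \left(-1 + \frac{1}{2} \cdot 364\right) - 13065 \cdot 0 = \left(-1 + 182\right) - 0 = 181 + 0 = 181$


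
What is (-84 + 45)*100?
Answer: -3900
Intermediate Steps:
(-84 + 45)*100 = -39*100 = -3900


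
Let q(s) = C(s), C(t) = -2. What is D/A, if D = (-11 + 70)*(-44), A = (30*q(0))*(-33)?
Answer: -59/45 ≈ -1.3111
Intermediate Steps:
q(s) = -2
A = 1980 (A = (30*(-2))*(-33) = -60*(-33) = 1980)
D = -2596 (D = 59*(-44) = -2596)
D/A = -2596/1980 = -2596*1/1980 = -59/45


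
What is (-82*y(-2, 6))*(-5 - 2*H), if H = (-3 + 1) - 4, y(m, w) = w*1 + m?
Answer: -2296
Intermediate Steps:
y(m, w) = m + w (y(m, w) = w + m = m + w)
H = -6 (H = -2 - 4 = -6)
(-82*y(-2, 6))*(-5 - 2*H) = (-82*(-2 + 6))*(-5 - 2*(-6)) = (-82*4)*(-5 + 12) = -328*7 = -2296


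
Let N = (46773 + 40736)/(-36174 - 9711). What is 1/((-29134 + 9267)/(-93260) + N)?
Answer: -855847020/1449898409 ≈ -0.59028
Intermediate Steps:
N = -87509/45885 (N = 87509/(-45885) = 87509*(-1/45885) = -87509/45885 ≈ -1.9071)
1/((-29134 + 9267)/(-93260) + N) = 1/((-29134 + 9267)/(-93260) - 87509/45885) = 1/(-19867*(-1/93260) - 87509/45885) = 1/(19867/93260 - 87509/45885) = 1/(-1449898409/855847020) = -855847020/1449898409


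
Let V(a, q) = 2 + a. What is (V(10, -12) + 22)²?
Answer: 1156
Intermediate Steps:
(V(10, -12) + 22)² = ((2 + 10) + 22)² = (12 + 22)² = 34² = 1156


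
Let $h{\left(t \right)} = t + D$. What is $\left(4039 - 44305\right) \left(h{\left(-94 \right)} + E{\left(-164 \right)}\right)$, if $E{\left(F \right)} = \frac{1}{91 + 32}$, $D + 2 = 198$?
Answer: $- \frac{168405834}{41} \approx -4.1075 \cdot 10^{6}$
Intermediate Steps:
$D = 196$ ($D = -2 + 198 = 196$)
$h{\left(t \right)} = 196 + t$ ($h{\left(t \right)} = t + 196 = 196 + t$)
$E{\left(F \right)} = \frac{1}{123}$
$\left(4039 - 44305\right) \left(h{\left(-94 \right)} + E{\left(-164 \right)}\right) = \left(4039 - 44305\right) \left(\left(196 - 94\right) + \frac{1}{123}\right) = - 40266 \left(102 + \frac{1}{123}\right) = \left(-40266\right) \frac{12547}{123} = - \frac{168405834}{41}$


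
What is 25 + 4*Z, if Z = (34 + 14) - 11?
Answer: 173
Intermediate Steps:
Z = 37 (Z = 48 - 11 = 37)
25 + 4*Z = 25 + 4*37 = 25 + 148 = 173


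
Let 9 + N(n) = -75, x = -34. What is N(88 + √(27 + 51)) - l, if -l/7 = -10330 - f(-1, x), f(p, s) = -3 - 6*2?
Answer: -72289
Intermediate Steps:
f(p, s) = -15 (f(p, s) = -3 - 12 = -15)
N(n) = -84 (N(n) = -9 - 75 = -84)
l = 72205 (l = -7*(-10330 - 1*(-15)) = -7*(-10330 + 15) = -7*(-10315) = 72205)
N(88 + √(27 + 51)) - l = -84 - 1*72205 = -84 - 72205 = -72289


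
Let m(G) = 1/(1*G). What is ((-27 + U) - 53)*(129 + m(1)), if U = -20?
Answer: -13000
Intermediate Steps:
m(G) = 1/G
((-27 + U) - 53)*(129 + m(1)) = ((-27 - 20) - 53)*(129 + 1/1) = (-47 - 53)*(129 + 1) = -100*130 = -13000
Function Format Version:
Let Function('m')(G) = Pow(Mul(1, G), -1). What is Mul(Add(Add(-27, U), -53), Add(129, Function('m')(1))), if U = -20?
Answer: -13000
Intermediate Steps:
Function('m')(G) = Pow(G, -1)
Mul(Add(Add(-27, U), -53), Add(129, Function('m')(1))) = Mul(Add(Add(-27, -20), -53), Add(129, Pow(1, -1))) = Mul(Add(-47, -53), Add(129, 1)) = Mul(-100, 130) = -13000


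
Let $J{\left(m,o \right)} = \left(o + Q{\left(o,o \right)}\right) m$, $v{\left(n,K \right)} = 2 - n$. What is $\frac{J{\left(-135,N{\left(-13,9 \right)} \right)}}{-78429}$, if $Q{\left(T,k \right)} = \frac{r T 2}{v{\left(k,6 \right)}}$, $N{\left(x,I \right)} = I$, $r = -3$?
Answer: $\frac{405}{14077} \approx 0.02877$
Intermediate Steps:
$Q{\left(T,k \right)} = - \frac{6 T}{2 - k}$ ($Q{\left(T,k \right)} = \frac{- 3 T 2}{2 - k} = \frac{\left(-6\right) T}{2 - k} = - \frac{6 T}{2 - k}$)
$J{\left(m,o \right)} = m \left(o + \frac{6 o}{-2 + o}\right)$ ($J{\left(m,o \right)} = \left(o + \frac{6 o}{-2 + o}\right) m = m \left(o + \frac{6 o}{-2 + o}\right)$)
$\frac{J{\left(-135,N{\left(-13,9 \right)} \right)}}{-78429} = \frac{\left(-135\right) 9 \frac{1}{-2 + 9} \left(4 + 9\right)}{-78429} = \left(-135\right) 9 \cdot \frac{1}{7} \cdot 13 \left(- \frac{1}{78429}\right) = \left(- \frac{15795}{7}\right) \left(- \frac{1}{78429}\right) = \frac{405}{14077}$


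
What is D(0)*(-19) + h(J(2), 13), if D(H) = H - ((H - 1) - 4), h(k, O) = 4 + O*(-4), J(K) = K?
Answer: -143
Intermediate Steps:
h(k, O) = 4 - 4*O
D(H) = 5 (D(H) = H - ((-1 + H) - 4) = H - (-5 + H) = H + (5 - H) = 5)
D(0)*(-19) + h(J(2), 13) = 5*(-19) + (4 - 4*13) = -95 + (4 - 52) = -95 - 48 = -143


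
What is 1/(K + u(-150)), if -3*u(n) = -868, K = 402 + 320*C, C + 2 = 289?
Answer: 3/277594 ≈ 1.0807e-5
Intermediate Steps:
C = 287 (C = -2 + 289 = 287)
K = 92242 (K = 402 + 320*287 = 402 + 91840 = 92242)
u(n) = 868/3 (u(n) = -⅓*(-868) = 868/3)
1/(K + u(-150)) = 1/(92242 + 868/3) = 1/(277594/3) = 3/277594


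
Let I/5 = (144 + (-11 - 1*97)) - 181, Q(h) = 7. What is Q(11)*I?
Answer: -5075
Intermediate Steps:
I = -725 (I = 5*((144 + (-11 - 1*97)) - 181) = 5*((144 + (-11 - 97)) - 181) = 5*((144 - 108) - 181) = 5*(36 - 181) = 5*(-145) = -725)
Q(11)*I = 7*(-725) = -5075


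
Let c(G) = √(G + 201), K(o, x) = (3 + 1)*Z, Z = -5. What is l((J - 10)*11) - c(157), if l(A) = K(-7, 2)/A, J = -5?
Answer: 4/33 - √358 ≈ -18.800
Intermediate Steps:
K(o, x) = -20 (K(o, x) = (3 + 1)*(-5) = 4*(-5) = -20)
l(A) = -20/A
c(G) = √(201 + G)
l((J - 10)*11) - c(157) = -20*1/(11*(-5 - 10)) - √(201 + 157) = -20/((-15*11)) - √358 = -20/(-165) - √358 = -20*(-1/165) - √358 = 4/33 - √358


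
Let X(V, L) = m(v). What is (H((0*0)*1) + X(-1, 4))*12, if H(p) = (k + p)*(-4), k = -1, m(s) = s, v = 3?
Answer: 84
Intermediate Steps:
X(V, L) = 3
H(p) = 4 - 4*p (H(p) = (-1 + p)*(-4) = 4 - 4*p)
(H((0*0)*1) + X(-1, 4))*12 = ((4 - 4*0*0) + 3)*12 = ((4 - 0) + 3)*12 = ((4 - 4*0) + 3)*12 = ((4 + 0) + 3)*12 = (4 + 3)*12 = 7*12 = 84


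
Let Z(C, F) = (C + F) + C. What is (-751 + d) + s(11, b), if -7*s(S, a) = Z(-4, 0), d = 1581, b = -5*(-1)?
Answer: 5818/7 ≈ 831.14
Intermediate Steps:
b = 5
Z(C, F) = F + 2*C
s(S, a) = 8/7 (s(S, a) = -(0 + 2*(-4))/7 = -(0 - 8)/7 = -⅐*(-8) = 8/7)
(-751 + d) + s(11, b) = (-751 + 1581) + 8/7 = 830 + 8/7 = 5818/7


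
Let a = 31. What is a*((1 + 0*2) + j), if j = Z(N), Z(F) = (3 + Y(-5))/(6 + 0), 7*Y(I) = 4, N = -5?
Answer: 2077/42 ≈ 49.452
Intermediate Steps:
Y(I) = 4/7 (Y(I) = (1/7)*4 = 4/7)
Z(F) = 25/42 (Z(F) = (3 + 4/7)/(6 + 0) = (25/7)/6 = (25/7)*(1/6) = 25/42)
j = 25/42 ≈ 0.59524
a*((1 + 0*2) + j) = 31*((1 + 0*2) + 25/42) = 31*((1 + 0) + 25/42) = 31*(1 + 25/42) = 31*(67/42) = 2077/42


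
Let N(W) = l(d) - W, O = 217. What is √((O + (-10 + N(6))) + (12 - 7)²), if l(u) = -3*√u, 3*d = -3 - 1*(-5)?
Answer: √(226 - √6) ≈ 14.952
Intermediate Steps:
d = ⅔ (d = (-3 - 1*(-5))/3 = (-3 + 5)/3 = (⅓)*2 = ⅔ ≈ 0.66667)
N(W) = -W - √6 (N(W) = -√6 - W = -W - √6)
√((O + (-10 + N(6))) + (12 - 7)²) = √((217 + (-10 + (-1*6 - √6))) + (12 - 7)²) = √((217 + (-10 + (-6 - √6))) + 5²) = √((217 + (-16 - √6)) + 25) = √((201 - √6) + 25) = √(226 - √6)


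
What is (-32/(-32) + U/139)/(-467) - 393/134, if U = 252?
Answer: -25563203/8698342 ≈ -2.9389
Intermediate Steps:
(-32/(-32) + U/139)/(-467) - 393/134 = (-32/(-32) + 252/139)/(-467) - 393/134 = (-32*(-1/32) + 252*(1/139))*(-1/467) - 393*1/134 = (1 + 252/139)*(-1/467) - 393/134 = (391/139)*(-1/467) - 393/134 = -391/64913 - 393/134 = -25563203/8698342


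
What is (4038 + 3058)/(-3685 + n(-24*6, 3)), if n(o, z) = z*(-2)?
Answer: -7096/3691 ≈ -1.9225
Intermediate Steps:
n(o, z) = -2*z
(4038 + 3058)/(-3685 + n(-24*6, 3)) = (4038 + 3058)/(-3685 - 2*3) = 7096/(-3685 - 6) = 7096/(-3691) = 7096*(-1/3691) = -7096/3691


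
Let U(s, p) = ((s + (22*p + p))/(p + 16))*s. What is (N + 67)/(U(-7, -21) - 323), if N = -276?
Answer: 209/1009 ≈ 0.20714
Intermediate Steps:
U(s, p) = s*(s + 23*p)/(16 + p) (U(s, p) = ((s + 23*p)/(16 + p))*s = s*(s + 23*p)/(16 + p))
(N + 67)/(U(-7, -21) - 323) = (-276 + 67)/(-7*(-7 + 23*(-21))/(16 - 21) - 323) = -209/(-7*(-7 - 483)/(-5) - 323) = -209/(-7*(-⅕)*(-490) - 323) = -209/(-686 - 323) = -209/(-1009) = -209*(-1/1009) = 209/1009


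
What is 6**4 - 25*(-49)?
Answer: 2521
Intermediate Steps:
6**4 - 25*(-49) = 1296 + 1225 = 2521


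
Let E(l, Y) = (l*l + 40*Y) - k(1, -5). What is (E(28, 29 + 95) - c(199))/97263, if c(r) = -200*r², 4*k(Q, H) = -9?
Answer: 31703785/389052 ≈ 81.490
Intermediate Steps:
k(Q, H) = -9/4 (k(Q, H) = (¼)*(-9) = -9/4)
E(l, Y) = 9/4 + l² + 40*Y (E(l, Y) = (l*l + 40*Y) - 1*(-9/4) = (l² + 40*Y) + 9/4 = 9/4 + l² + 40*Y)
(E(28, 29 + 95) - c(199))/97263 = ((9/4 + 28² + 40*(29 + 95)) - (-200)*199²)/97263 = ((9/4 + 784 + 40*124) - (-200)*39601)*(1/97263) = ((9/4 + 784 + 4960) - 1*(-7920200))*(1/97263) = (22985/4 + 7920200)*(1/97263) = (31703785/4)*(1/97263) = 31703785/389052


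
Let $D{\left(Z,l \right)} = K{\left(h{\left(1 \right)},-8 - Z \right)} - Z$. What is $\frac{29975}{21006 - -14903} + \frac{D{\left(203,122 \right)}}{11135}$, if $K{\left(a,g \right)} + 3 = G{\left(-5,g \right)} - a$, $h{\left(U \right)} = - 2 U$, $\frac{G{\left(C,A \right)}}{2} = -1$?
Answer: $\frac{326374371}{399846715} \approx 0.81625$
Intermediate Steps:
$G{\left(C,A \right)} = -2$ ($G{\left(C,A \right)} = 2 \left(-1\right) = -2$)
$K{\left(a,g \right)} = -5 - a$ ($K{\left(a,g \right)} = -3 - \left(2 + a\right) = -5 - a$)
$D{\left(Z,l \right)} = -3 - Z$ ($D{\left(Z,l \right)} = \left(-5 - \left(-2\right) 1\right) - Z = \left(-5 - -2\right) - Z = \left(-5 + 2\right) - Z = -3 - Z$)
$\frac{29975}{21006 - -14903} + \frac{D{\left(203,122 \right)}}{11135} = \frac{29975}{21006 - -14903} + \frac{-3 - 203}{11135} = \frac{29975}{21006 + 14903} + \left(-3 - 203\right) \frac{1}{11135} = \frac{29975}{35909} - \frac{206}{11135} = \frac{326374371}{399846715}$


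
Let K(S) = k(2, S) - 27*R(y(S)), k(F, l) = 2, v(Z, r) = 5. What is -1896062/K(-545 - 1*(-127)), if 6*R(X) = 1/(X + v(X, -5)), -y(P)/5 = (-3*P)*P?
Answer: -9938645067260/10483451 ≈ -9.4803e+5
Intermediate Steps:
y(P) = 15*P**2 (y(P) = -5*(-3*P)*P = -(-15)*P**2 = 15*P**2)
R(X) = 1/(6*(5 + X)) (R(X) = 1/(6*(X + 5)) = 1/(6*(5 + X)))
K(S) = 2 - 9/(2*(5 + 15*S**2))
-1896062/K(-545 - 1*(-127)) = -1896062*10*(1 + 3*(-545 - 1*(-127))**2)/(11 + 60*(-545 - 1*(-127))**2) = -1896062*10*(1 + 3*(-545 + 127)**2)/(11 + 60*(-545 + 127)**2) = -1896062*10*(1 + 3*(-418)**2)/(11 + 60*(-418)**2) = -1896062*10*(1 + 3*174724)/(11 + 60*174724) = -1896062*10*(1 + 524172)/(11 + 10483440) = -1896062/((1/10)*10483451/524173) = -1896062/((1/10)*(1/524173)*10483451) = -1896062/10483451/5241730 = -1896062*5241730/10483451 = -9938645067260/10483451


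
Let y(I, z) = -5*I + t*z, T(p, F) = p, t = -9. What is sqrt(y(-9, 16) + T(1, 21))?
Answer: 7*I*sqrt(2) ≈ 9.8995*I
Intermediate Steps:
y(I, z) = -9*z - 5*I (y(I, z) = -5*I - 9*z = -9*z - 5*I)
sqrt(y(-9, 16) + T(1, 21)) = sqrt((-9*16 - 5*(-9)) + 1) = sqrt((-144 + 45) + 1) = sqrt(-99 + 1) = sqrt(-98) = 7*I*sqrt(2)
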